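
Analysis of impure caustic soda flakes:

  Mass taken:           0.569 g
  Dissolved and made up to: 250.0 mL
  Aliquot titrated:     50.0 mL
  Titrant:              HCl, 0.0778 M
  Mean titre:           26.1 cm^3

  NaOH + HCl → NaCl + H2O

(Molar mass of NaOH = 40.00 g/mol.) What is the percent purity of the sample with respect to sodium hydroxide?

n(HCl) per titration = 0.0261 × 0.0778 = 2.03 × 10^-3 mol
n(NaOH) in each aliquot = 2.03 × 10^-3 mol (1:1 ratio)
n(NaOH) in the whole flask = 2.03 × 10^-3 × 250.0/50.0 = 0.0102 mol
mass of NaOH = 0.0102 × 40.00 = 0.406 g
% NaOH = 0.406 / 0.569 × 100 = 71.4 %

71.4 %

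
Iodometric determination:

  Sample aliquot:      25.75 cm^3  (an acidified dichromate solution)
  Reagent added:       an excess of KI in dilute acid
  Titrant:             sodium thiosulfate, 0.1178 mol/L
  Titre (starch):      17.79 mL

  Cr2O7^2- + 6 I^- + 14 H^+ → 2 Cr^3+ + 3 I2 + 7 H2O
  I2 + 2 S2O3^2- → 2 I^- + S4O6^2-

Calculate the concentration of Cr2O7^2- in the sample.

0.01356 mol/L

n(S2O3^2-) = 0.01779 × 0.1178 = 2.096 × 10^-3 mol
n(I2) = n(S2O3^2-)/2 = 1.048 × 10^-3 mol
From the 1:3 ratio, n(Cr2O7^2-) in the aliquot = 1/3 × 1.048 × 10^-3 = 3.493 × 10^-4 mol
[Cr2O7^2-] = 3.493 × 10^-4 / 0.02575 = 0.01356 mol/L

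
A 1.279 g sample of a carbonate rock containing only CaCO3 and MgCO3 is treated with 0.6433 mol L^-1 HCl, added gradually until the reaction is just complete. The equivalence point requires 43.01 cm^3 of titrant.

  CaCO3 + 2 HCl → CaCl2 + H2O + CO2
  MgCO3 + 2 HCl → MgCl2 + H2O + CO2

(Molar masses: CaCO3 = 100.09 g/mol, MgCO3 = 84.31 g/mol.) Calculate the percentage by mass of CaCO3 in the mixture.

n(HCl) = 0.04301 × 0.6433 = 0.02767 mol
Let x = n(CaCO3), y = n(MgCO3).
Titrant: 2x + 2y = 0.02767;  mass: 100.09x + 84.31y = 1.279
Solving, x = 7.138 × 10^-3 mol, y = 6.696 × 10^-3 mol
mass of CaCO3 = 7.138 × 10^-3 × 100.09 = 0.7145 g
% CaCO3 = 0.7145 / 1.279 × 100 = 55.86 %

55.86 %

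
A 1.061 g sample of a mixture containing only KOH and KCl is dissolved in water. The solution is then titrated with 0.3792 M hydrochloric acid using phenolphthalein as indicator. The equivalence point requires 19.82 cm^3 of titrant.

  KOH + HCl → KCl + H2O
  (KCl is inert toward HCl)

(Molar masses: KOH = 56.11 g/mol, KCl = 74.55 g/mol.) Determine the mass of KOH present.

n(HCl) = 0.01982 × 0.3792 = 7.516 × 10^-3 mol
Let x = n(KOH), y = n(KCl).
Titrant: 1x = 7.516 × 10^-3;  mass: 56.11x + 74.55y = 1.061
Solving, x = 7.516 × 10^-3 mol, y = 8.575 × 10^-3 mol
mass of KOH = 7.516 × 10^-3 × 56.11 = 0.4217 g

0.4217 g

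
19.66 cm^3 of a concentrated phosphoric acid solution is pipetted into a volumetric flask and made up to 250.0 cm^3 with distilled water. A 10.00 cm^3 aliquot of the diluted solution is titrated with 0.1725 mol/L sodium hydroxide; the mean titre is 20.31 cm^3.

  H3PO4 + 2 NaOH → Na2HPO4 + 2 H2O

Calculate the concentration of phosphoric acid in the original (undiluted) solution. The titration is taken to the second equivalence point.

n(NaOH) = 0.02031 × 0.1725 = 3.503 × 10^-3 mol
From the 1:2 ratio, n(H3PO4) in the aliquot = 1/2 × 3.503 × 10^-3 = 1.752 × 10^-3 mol
[H3PO4]_dilute = 1.752 × 10^-3 / 0.01000 = 0.1752 mol/L
Dilution factor = 250.0 / 19.66 = 12.72
[H3PO4]_stock = 0.1752 × 12.72 = 2.228 mol/L

2.228 mol/L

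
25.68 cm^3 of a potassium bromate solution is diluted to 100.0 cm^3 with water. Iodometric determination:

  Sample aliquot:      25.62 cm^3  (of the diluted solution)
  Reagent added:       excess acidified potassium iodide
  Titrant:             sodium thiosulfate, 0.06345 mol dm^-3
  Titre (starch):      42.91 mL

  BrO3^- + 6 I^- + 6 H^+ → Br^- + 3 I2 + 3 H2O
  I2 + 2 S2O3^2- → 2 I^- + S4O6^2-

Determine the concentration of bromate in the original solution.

n(S2O3^2-) = 0.04291 × 0.06345 = 2.723 × 10^-3 mol
n(I2) = n(S2O3^2-)/2 = 1.361 × 10^-3 mol
From the 1:3 ratio, n(BrO3^-) in the aliquot = 1/3 × 1.361 × 10^-3 = 4.538 × 10^-4 mol
[BrO3^-]_dilute = 4.538 × 10^-4 / 0.02562 = 0.01771 mol/L
[BrO3^-]_original = 0.01771 × 100.0/25.68 = 0.06897 mol/L

0.06897 mol/L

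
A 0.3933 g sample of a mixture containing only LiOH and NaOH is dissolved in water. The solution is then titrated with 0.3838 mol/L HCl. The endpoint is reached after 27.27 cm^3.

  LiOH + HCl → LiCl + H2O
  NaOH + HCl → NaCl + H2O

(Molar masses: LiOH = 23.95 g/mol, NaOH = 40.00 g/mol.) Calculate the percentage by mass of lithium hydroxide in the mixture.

n(HCl) = 0.02727 × 0.3838 = 0.01047 mol
Let x = n(LiOH), y = n(NaOH).
Titrant: 1x + 1y = 0.01047;  mass: 23.95x + 40.00y = 0.3933
Solving, x = 1.579 × 10^-3 mol, y = 8.887 × 10^-3 mol
mass of LiOH = 1.579 × 10^-3 × 23.95 = 0.03783 g
% LiOH = 0.03783 / 0.3933 × 100 = 9.618 %

9.618 %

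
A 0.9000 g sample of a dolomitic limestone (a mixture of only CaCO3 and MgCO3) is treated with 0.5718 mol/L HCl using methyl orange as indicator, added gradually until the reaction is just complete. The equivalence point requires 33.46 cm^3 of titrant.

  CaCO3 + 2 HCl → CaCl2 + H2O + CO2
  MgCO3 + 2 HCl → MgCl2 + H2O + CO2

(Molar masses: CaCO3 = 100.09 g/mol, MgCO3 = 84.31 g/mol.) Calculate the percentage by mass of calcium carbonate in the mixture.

65.88 %

n(HCl) = 0.03346 × 0.5718 = 0.01913 mol
Let x = n(CaCO3), y = n(MgCO3).
Titrant: 2x + 2y = 0.01913;  mass: 100.09x + 84.31y = 0.9000
Solving, x = 5.923 × 10^-3 mol, y = 3.643 × 10^-3 mol
mass of CaCO3 = 5.923 × 10^-3 × 100.09 = 0.5929 g
% CaCO3 = 0.5929 / 0.9000 × 100 = 65.88 %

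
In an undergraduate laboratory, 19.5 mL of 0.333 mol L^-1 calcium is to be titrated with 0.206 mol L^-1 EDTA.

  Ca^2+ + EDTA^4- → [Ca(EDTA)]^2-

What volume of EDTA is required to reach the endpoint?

n(Ca2+) = 0.0195 L × 0.333 mol/L = 6.49 × 10^-3 mol
n(EDTA) = 6.49 × 10^-3 mol (1:1 stoichiometry)
V(EDTA) = 6.49 × 10^-3 mol / 0.206 mol/L = 0.0315 L = 31.5 mL

31.5 mL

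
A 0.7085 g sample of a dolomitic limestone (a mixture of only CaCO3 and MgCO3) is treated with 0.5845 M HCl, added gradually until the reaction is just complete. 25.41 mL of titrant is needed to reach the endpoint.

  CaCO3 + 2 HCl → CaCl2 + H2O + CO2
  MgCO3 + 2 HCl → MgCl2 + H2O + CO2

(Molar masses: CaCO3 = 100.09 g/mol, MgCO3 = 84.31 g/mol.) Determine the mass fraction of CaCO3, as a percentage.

n(HCl) = 0.02541 × 0.5845 = 0.01485 mol
Let x = n(CaCO3), y = n(MgCO3).
Titrant: 2x + 2y = 0.01485;  mass: 100.09x + 84.31y = 0.7085
Solving, x = 5.222 × 10^-3 mol, y = 2.204 × 10^-3 mol
mass of CaCO3 = 5.222 × 10^-3 × 100.09 = 0.5227 g
% CaCO3 = 0.5227 / 0.7085 × 100 = 73.78 %

73.78 %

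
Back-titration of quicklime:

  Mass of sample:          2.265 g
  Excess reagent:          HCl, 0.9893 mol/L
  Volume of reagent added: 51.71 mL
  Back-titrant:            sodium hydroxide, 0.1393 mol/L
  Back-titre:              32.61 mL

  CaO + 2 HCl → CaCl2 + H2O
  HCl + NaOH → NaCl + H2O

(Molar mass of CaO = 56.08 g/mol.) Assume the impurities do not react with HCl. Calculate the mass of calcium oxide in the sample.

n(HCl) added = 0.05171 × 0.9893 = 0.05116 mol
n(NaOH) used in back-titration = 0.03261 × 0.1393 = 4.543 × 10^-3 mol
n(HCl) left over = 4.543 × 10^-3 mol (1:1 ratio)
n(HCl) consumed by analyte = 0.05116 − 4.543 × 10^-3 = 0.04661 mol
From the 1:2 ratio, n(CaO) = 1/2 × 0.04661 = 0.02331 mol
mass of CaO = 0.02331 × 56.08 = 1.307 g

1.307 g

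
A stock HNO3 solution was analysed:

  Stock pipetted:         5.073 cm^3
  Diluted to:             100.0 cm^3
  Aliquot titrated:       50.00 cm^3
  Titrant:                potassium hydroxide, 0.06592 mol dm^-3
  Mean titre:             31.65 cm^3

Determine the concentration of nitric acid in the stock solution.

0.8225 mol/L

HNO3 + KOH → KNO3 + H2O
n(KOH) = 0.03165 × 0.06592 = 2.086 × 10^-3 mol
n(HNO3) in the aliquot = 2.086 × 10^-3 mol (1:1 ratio)
[HNO3]_dilute = 2.086 × 10^-3 / 0.05000 = 0.04173 mol/L
Dilution factor = 100.0 / 5.073 = 19.71
[HNO3]_stock = 0.04173 × 19.71 = 0.8225 mol/L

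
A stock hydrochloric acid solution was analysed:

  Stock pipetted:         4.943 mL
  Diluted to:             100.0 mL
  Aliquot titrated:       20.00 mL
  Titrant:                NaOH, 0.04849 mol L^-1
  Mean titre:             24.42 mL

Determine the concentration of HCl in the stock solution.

1.198 mol/L

HCl + NaOH → NaCl + H2O
n(NaOH) = 0.02442 × 0.04849 = 1.184 × 10^-3 mol
n(HCl) in the aliquot = 1.184 × 10^-3 mol (1:1 ratio)
[HCl]_dilute = 1.184 × 10^-3 / 0.02000 = 0.05921 mol/L
Dilution factor = 100.0 / 4.943 = 20.23
[HCl]_stock = 0.05921 × 20.23 = 1.198 mol/L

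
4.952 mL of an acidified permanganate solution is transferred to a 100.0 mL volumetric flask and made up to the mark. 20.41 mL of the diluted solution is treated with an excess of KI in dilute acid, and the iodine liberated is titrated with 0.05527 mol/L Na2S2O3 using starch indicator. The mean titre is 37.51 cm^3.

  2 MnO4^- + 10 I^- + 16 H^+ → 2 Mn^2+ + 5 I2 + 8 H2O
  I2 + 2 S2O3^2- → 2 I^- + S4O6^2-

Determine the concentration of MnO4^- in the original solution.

0.4102 mol/L

n(S2O3^2-) = 0.03751 × 0.05527 = 2.073 × 10^-3 mol
n(I2) = n(S2O3^2-)/2 = 1.037 × 10^-3 mol
From the 2:5 ratio, n(MnO4^-) in the aliquot = 2/5 × 1.037 × 10^-3 = 4.146 × 10^-4 mol
[MnO4^-]_dilute = 4.146 × 10^-4 / 0.02041 = 0.02032 mol/L
[MnO4^-]_original = 0.02032 × 100.0/4.952 = 0.4102 mol/L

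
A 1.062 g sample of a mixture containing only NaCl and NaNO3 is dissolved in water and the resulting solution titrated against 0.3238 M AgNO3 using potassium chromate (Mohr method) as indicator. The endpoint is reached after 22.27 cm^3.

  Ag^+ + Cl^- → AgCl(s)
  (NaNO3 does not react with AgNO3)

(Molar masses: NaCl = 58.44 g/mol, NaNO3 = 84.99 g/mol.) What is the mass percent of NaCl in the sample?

n(AgNO3) = 0.02227 × 0.3238 = 7.211 × 10^-3 mol
Let x = n(NaCl), y = n(NaNO3).
Titrant: 1x = 7.211 × 10^-3;  mass: 58.44x + 84.99y = 1.062
Solving, x = 7.211 × 10^-3 mol, y = 7.537 × 10^-3 mol
mass of NaCl = 7.211 × 10^-3 × 58.44 = 0.4214 g
% NaCl = 0.4214 / 1.062 × 100 = 39.68 %

39.68 %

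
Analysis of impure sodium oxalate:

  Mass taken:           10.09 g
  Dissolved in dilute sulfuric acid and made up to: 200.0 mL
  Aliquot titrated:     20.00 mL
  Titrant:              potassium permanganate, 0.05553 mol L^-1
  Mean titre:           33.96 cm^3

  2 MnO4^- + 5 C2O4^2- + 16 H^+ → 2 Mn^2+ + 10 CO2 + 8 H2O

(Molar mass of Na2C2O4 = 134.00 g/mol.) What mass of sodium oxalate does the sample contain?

6.317 g

n(KMnO4) per titration = 0.03396 × 0.05553 = 1.886 × 10^-3 mol
From the 5:2 ratio, n(Na2C2O4) in each aliquot = 5/2 × 1.886 × 10^-3 = 4.714 × 10^-3 mol
n(Na2C2O4) in the whole flask = 4.714 × 10^-3 × 200.0/20.00 = 0.04714 mol
mass of Na2C2O4 = 0.04714 × 134.00 = 6.317 g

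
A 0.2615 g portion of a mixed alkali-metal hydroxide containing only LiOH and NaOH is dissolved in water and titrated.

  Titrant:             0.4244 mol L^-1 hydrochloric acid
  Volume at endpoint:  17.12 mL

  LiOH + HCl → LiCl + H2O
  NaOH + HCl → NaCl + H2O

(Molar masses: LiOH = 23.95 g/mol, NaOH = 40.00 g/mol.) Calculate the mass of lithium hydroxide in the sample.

0.04347 g

n(HCl) = 0.01712 × 0.4244 = 7.266 × 10^-3 mol
Let x = n(LiOH), y = n(NaOH).
Titrant: 1x + 1y = 7.266 × 10^-3;  mass: 23.95x + 40.00y = 0.2615
Solving, x = 1.815 × 10^-3 mol, y = 5.451 × 10^-3 mol
mass of LiOH = 1.815 × 10^-3 × 23.95 = 0.04347 g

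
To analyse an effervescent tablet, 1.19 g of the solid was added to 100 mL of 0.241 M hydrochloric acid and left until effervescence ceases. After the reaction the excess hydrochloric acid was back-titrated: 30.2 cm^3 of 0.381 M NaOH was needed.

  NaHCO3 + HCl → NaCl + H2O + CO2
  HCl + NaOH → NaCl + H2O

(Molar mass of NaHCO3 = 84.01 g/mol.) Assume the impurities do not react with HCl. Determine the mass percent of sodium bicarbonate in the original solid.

88.9 %

n(HCl) added = 0.100 × 0.241 = 0.0241 mol
n(NaOH) used in back-titration = 0.0302 × 0.381 = 0.0115 mol
n(HCl) left over = 0.0115 mol (1:1 ratio)
n(HCl) consumed by analyte = 0.0241 − 0.0115 = 0.0126 mol
n(NaHCO3) = 0.0126 mol (1:1 ratio)
mass of NaHCO3 = 0.0126 × 84.01 = 1.06 g
% NaHCO3 = 1.06 / 1.19 × 100 = 88.9 %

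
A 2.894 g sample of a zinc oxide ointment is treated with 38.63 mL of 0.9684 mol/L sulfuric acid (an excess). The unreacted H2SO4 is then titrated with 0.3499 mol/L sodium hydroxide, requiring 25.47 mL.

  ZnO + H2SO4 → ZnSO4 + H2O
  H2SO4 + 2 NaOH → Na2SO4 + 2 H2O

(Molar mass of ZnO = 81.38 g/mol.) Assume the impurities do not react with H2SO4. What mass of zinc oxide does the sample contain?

2.682 g

n(H2SO4) added = 0.03863 × 0.9684 = 0.03741 mol
n(NaOH) used in back-titration = 0.02547 × 0.3499 = 8.912 × 10^-3 mol
From the 1:2 ratio, n(H2SO4) left over = 1/2 × 8.912 × 10^-3 = 4.456 × 10^-3 mol
n(H2SO4) consumed by analyte = 0.03741 − 4.456 × 10^-3 = 0.03295 mol
n(ZnO) = 0.03295 mol (1:1 ratio)
mass of ZnO = 0.03295 × 81.38 = 2.682 g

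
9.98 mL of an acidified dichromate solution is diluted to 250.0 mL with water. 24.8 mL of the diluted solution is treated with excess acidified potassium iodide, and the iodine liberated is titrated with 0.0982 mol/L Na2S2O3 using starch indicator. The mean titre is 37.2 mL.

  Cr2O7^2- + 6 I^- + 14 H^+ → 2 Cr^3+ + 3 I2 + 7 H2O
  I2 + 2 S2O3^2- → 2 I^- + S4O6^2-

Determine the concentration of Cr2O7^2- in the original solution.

n(S2O3^2-) = 0.0372 × 0.0982 = 3.65 × 10^-3 mol
n(I2) = n(S2O3^2-)/2 = 1.83 × 10^-3 mol
From the 1:3 ratio, n(Cr2O7^2-) in the aliquot = 1/3 × 1.83 × 10^-3 = 6.09 × 10^-4 mol
[Cr2O7^2-]_dilute = 6.09 × 10^-4 / 0.0248 = 0.0246 mol/L
[Cr2O7^2-]_original = 0.0246 × 250.0/9.98 = 0.615 mol/L

0.615 mol/L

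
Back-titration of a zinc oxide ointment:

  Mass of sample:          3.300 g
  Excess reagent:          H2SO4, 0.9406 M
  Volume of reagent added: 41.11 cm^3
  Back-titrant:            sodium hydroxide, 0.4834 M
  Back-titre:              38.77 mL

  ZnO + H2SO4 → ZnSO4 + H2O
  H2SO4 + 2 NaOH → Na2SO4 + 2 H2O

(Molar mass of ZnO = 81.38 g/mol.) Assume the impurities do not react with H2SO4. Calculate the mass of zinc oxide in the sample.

2.384 g

n(H2SO4) added = 0.04111 × 0.9406 = 0.03867 mol
n(NaOH) used in back-titration = 0.03877 × 0.4834 = 0.01874 mol
From the 1:2 ratio, n(H2SO4) left over = 1/2 × 0.01874 = 9.371 × 10^-3 mol
n(H2SO4) consumed by analyte = 0.03867 − 9.371 × 10^-3 = 0.02930 mol
n(ZnO) = 0.02930 mol (1:1 ratio)
mass of ZnO = 0.02930 × 81.38 = 2.384 g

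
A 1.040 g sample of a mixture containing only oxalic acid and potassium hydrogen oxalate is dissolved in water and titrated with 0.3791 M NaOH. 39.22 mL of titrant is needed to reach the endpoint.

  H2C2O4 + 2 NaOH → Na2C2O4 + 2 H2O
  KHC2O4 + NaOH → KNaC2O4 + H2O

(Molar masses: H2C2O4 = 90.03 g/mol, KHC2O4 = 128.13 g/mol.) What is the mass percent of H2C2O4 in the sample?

45.05 %

n(NaOH) = 0.03922 × 0.3791 = 0.01487 mol
Let x = n(H2C2O4), y = n(KHC2O4).
Titrant: 2x + 1y = 0.01487;  mass: 90.03x + 128.13y = 1.040
Solving, x = 5.204 × 10^-3 mol, y = 4.460 × 10^-3 mol
mass of H2C2O4 = 5.204 × 10^-3 × 90.03 = 0.4685 g
% H2C2O4 = 0.4685 / 1.040 × 100 = 45.05 %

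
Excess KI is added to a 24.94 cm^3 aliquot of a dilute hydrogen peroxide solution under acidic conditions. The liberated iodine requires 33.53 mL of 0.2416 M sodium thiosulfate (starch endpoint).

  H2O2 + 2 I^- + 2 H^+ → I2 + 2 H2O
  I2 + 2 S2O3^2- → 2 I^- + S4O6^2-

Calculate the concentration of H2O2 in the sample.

0.1624 M

n(S2O3^2-) = 0.03353 × 0.2416 = 8.101 × 10^-3 mol
n(I2) = n(S2O3^2-)/2 = 4.050 × 10^-3 mol
n(H2O2) in the aliquot = 4.050 × 10^-3 mol (1:1 ratio)
[H2O2] = 4.050 × 10^-3 / 0.02494 = 0.1624 mol/L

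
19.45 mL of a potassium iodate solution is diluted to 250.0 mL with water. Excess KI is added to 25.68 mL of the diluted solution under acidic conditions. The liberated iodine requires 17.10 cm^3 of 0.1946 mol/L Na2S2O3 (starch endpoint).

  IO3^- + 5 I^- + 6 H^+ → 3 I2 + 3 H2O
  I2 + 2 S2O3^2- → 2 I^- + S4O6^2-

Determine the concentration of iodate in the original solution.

0.2776 mol/L

n(S2O3^2-) = 0.01710 × 0.1946 = 3.328 × 10^-3 mol
n(I2) = n(S2O3^2-)/2 = 1.664 × 10^-3 mol
From the 1:3 ratio, n(IO3^-) in the aliquot = 1/3 × 1.664 × 10^-3 = 5.546 × 10^-4 mol
[IO3^-]_dilute = 5.546 × 10^-4 / 0.02568 = 0.02160 mol/L
[IO3^-]_original = 0.02160 × 250.0/19.45 = 0.2776 mol/L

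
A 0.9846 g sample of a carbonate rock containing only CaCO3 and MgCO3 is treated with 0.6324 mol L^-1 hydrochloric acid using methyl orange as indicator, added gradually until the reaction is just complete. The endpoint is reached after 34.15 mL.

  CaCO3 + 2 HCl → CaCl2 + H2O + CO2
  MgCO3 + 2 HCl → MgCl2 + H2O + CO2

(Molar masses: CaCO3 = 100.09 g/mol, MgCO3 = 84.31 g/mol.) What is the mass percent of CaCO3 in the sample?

47.80 %

n(HCl) = 0.03415 × 0.6324 = 0.02160 mol
Let x = n(CaCO3), y = n(MgCO3).
Titrant: 2x + 2y = 0.02160;  mass: 100.09x + 84.31y = 0.9846
Solving, x = 4.702 × 10^-3 mol, y = 6.096 × 10^-3 mol
mass of CaCO3 = 4.702 × 10^-3 × 100.09 = 0.4706 g
% CaCO3 = 0.4706 / 0.9846 × 100 = 47.80 %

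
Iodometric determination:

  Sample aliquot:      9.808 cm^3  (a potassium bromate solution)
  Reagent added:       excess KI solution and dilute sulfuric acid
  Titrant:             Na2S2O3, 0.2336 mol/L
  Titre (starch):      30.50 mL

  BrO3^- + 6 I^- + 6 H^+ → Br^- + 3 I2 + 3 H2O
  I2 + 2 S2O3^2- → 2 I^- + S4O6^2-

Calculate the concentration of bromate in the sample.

0.1211 mol/L

n(S2O3^2-) = 0.03050 × 0.2336 = 7.125 × 10^-3 mol
n(I2) = n(S2O3^2-)/2 = 3.562 × 10^-3 mol
From the 1:3 ratio, n(BrO3^-) in the aliquot = 1/3 × 3.562 × 10^-3 = 1.187 × 10^-3 mol
[BrO3^-] = 1.187 × 10^-3 / 0.009808 = 0.1211 mol/L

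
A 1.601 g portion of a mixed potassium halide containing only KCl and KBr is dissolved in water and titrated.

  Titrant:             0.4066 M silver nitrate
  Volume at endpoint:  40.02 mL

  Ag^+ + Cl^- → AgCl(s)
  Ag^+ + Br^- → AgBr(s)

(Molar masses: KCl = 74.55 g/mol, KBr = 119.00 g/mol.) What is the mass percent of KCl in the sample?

35.13 %

n(AgNO3) = 0.04002 × 0.4066 = 0.01627 mol
Let x = n(KCl), y = n(KBr).
Titrant: 1x + 1y = 0.01627;  mass: 74.55x + 119.00y = 1.601
Solving, x = 7.545 × 10^-3 mol, y = 8.727 × 10^-3 mol
mass of KCl = 7.545 × 10^-3 × 74.55 = 0.5625 g
% KCl = 0.5625 / 1.601 × 100 = 35.13 %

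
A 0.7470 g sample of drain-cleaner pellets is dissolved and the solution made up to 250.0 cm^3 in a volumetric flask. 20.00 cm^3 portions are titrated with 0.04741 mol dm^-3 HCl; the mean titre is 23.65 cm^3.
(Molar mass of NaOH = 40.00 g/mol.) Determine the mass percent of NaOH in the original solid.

NaOH + HCl → NaCl + H2O
n(HCl) per titration = 0.02365 × 0.04741 = 1.121 × 10^-3 mol
n(NaOH) in each aliquot = 1.121 × 10^-3 mol (1:1 ratio)
n(NaOH) in the whole flask = 1.121 × 10^-3 × 250.0/20.00 = 0.01402 mol
mass of NaOH = 0.01402 × 40.00 = 0.5606 g
% NaOH = 0.5606 / 0.7470 × 100 = 75.05 %

75.05 %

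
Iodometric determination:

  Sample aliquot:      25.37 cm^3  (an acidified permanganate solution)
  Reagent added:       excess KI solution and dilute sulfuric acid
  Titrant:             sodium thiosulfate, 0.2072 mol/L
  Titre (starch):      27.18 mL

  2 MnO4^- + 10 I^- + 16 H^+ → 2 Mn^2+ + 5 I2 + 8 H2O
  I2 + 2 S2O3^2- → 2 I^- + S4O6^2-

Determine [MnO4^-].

n(S2O3^2-) = 0.02718 × 0.2072 = 5.632 × 10^-3 mol
n(I2) = n(S2O3^2-)/2 = 2.816 × 10^-3 mol
From the 2:5 ratio, n(MnO4^-) in the aliquot = 2/5 × 2.816 × 10^-3 = 1.126 × 10^-3 mol
[MnO4^-] = 1.126 × 10^-3 / 0.02537 = 0.04440 mol/L

0.04440 mol/L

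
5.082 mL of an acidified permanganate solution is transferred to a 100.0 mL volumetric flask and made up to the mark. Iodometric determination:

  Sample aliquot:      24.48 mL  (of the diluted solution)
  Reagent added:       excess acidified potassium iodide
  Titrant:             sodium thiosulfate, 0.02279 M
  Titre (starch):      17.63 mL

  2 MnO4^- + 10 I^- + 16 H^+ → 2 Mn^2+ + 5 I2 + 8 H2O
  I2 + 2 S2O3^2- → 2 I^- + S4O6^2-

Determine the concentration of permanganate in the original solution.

n(S2O3^2-) = 0.01763 × 0.02279 = 4.018 × 10^-4 mol
n(I2) = n(S2O3^2-)/2 = 2.009 × 10^-4 mol
From the 2:5 ratio, n(MnO4^-) in the aliquot = 2/5 × 2.009 × 10^-4 = 8.036 × 10^-5 mol
[MnO4^-]_dilute = 8.036 × 10^-5 / 0.02448 = 0.003283 mol/L
[MnO4^-]_original = 0.003283 × 100.0/5.082 = 0.06459 mol/L

0.06459 M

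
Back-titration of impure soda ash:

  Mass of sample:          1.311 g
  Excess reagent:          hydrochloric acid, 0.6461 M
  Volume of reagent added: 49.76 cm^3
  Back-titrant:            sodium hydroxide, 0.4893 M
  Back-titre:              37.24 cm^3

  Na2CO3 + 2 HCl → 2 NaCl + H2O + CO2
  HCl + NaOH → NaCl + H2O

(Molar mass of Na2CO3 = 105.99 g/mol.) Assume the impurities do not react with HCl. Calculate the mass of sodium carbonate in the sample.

n(HCl) added = 0.04976 × 0.6461 = 0.03215 mol
n(NaOH) used in back-titration = 0.03724 × 0.4893 = 0.01822 mol
n(HCl) left over = 0.01822 mol (1:1 ratio)
n(HCl) consumed by analyte = 0.03215 − 0.01822 = 0.01393 mol
From the 1:2 ratio, n(Na2CO3) = 1/2 × 0.01393 = 6.964 × 10^-3 mol
mass of Na2CO3 = 6.964 × 10^-3 × 105.99 = 0.7381 g

0.7381 g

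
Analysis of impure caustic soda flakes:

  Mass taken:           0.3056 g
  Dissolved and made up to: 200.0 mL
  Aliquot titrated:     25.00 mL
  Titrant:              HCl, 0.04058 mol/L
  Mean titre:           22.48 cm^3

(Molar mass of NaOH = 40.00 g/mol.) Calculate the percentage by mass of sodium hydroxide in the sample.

95.52 %

NaOH + HCl → NaCl + H2O
n(HCl) per titration = 0.02248 × 0.04058 = 9.122 × 10^-4 mol
n(NaOH) in each aliquot = 9.122 × 10^-4 mol (1:1 ratio)
n(NaOH) in the whole flask = 9.122 × 10^-4 × 200.0/25.00 = 7.298 × 10^-3 mol
mass of NaOH = 7.298 × 10^-3 × 40.00 = 0.2919 g
% NaOH = 0.2919 / 0.3056 × 100 = 95.52 %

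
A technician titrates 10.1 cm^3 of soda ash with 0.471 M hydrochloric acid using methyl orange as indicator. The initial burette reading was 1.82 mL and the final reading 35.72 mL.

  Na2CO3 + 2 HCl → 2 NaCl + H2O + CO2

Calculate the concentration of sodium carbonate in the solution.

0.790 M

n(HCl) = 0.0339 L × 0.471 mol/L = 0.0160 mol
From the 1:2 mole ratio, n(Na2CO3) = 1/2 × 0.0160 = 7.98 × 10^-3 mol
[Na2CO3] = 7.98 × 10^-3 mol / 0.0101 L = 0.790 mol/L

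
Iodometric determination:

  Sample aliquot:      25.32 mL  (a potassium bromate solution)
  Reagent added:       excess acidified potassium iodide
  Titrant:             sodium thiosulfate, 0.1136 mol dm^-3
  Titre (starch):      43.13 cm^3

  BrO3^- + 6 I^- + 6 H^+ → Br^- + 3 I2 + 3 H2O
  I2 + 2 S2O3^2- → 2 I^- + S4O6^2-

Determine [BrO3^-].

0.03225 mol/L

n(S2O3^2-) = 0.04313 × 0.1136 = 4.900 × 10^-3 mol
n(I2) = n(S2O3^2-)/2 = 2.450 × 10^-3 mol
From the 1:3 ratio, n(BrO3^-) in the aliquot = 1/3 × 2.450 × 10^-3 = 8.166 × 10^-4 mol
[BrO3^-] = 8.166 × 10^-4 / 0.02532 = 0.03225 mol/L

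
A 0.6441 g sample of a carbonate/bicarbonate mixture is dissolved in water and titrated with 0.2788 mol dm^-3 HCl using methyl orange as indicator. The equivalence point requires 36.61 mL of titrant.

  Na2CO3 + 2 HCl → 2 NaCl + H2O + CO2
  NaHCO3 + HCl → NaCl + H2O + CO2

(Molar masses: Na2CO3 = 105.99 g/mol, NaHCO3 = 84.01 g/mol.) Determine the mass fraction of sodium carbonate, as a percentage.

n(HCl) = 0.03661 × 0.2788 = 0.01021 mol
Let x = n(Na2CO3), y = n(NaHCO3).
Titrant: 2x + 1y = 0.01021;  mass: 105.99x + 84.01y = 0.6441
Solving, x = 3.440 × 10^-3 mol, y = 3.327 × 10^-3 mol
mass of Na2CO3 = 3.440 × 10^-3 × 105.99 = 0.3646 g
% Na2CO3 = 0.3646 / 0.6441 × 100 = 56.61 %

56.61 %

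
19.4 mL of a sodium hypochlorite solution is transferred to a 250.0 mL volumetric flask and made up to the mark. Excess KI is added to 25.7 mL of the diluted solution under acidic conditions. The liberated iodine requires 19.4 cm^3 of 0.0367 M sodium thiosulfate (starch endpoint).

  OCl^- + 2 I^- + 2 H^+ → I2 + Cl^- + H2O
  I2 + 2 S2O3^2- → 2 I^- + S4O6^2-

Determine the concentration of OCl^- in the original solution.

0.179 M

n(S2O3^2-) = 0.0194 × 0.0367 = 7.12 × 10^-4 mol
n(I2) = n(S2O3^2-)/2 = 3.56 × 10^-4 mol
n(OCl^-) in the aliquot = 3.56 × 10^-4 mol (1:1 ratio)
[OCl^-]_dilute = 3.56 × 10^-4 / 0.0257 = 0.0139 mol/L
[OCl^-]_original = 0.0139 × 250.0/19.4 = 0.179 mol/L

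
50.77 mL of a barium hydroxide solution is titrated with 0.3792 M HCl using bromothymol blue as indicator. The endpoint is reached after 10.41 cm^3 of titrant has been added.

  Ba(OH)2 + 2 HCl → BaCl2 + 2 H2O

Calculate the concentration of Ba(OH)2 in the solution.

0.03888 M

n(HCl) = 0.01041 L × 0.3792 mol/L = 3.947 × 10^-3 mol
From the 1:2 mole ratio, n(Ba(OH)2) = 1/2 × 3.947 × 10^-3 = 1.974 × 10^-3 mol
[Ba(OH)2] = 1.974 × 10^-3 mol / 0.05077 L = 0.03888 mol/L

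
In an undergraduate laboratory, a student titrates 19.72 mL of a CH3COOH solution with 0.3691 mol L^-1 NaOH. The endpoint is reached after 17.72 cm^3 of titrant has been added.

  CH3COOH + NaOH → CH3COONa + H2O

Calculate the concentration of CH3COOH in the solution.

0.3317 mol/L

n(NaOH) = 0.01772 L × 0.3691 mol/L = 6.540 × 10^-3 mol
n(CH3COOH) = 6.540 × 10^-3 mol (1:1 mole ratio)
[CH3COOH] = 6.540 × 10^-3 mol / 0.01972 L = 0.3317 mol/L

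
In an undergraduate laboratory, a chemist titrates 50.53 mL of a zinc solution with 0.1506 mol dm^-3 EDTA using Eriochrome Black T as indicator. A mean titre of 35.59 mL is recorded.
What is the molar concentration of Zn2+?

0.1061 mol/L

Zn^2+ + EDTA^4- → [Zn(EDTA)]^2-
n(EDTA) = 0.03559 L × 0.1506 mol/L = 5.360 × 10^-3 mol
n(Zn2+) = 5.360 × 10^-3 mol (1:1 mole ratio)
[Zn2+] = 5.360 × 10^-3 mol / 0.05053 L = 0.1061 mol/L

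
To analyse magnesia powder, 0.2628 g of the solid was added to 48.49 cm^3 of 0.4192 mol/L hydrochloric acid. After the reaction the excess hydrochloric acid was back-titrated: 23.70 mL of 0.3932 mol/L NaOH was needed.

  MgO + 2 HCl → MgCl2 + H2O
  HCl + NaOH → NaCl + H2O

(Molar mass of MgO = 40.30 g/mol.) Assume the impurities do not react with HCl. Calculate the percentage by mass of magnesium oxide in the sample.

n(HCl) added = 0.04849 × 0.4192 = 0.02033 mol
n(NaOH) used in back-titration = 0.02370 × 0.3932 = 9.319 × 10^-3 mol
n(HCl) left over = 9.319 × 10^-3 mol (1:1 ratio)
n(HCl) consumed by analyte = 0.02033 − 9.319 × 10^-3 = 0.01101 mol
From the 1:2 ratio, n(MgO) = 1/2 × 0.01101 = 5.504 × 10^-3 mol
mass of MgO = 5.504 × 10^-3 × 40.30 = 0.2218 g
% MgO = 0.2218 / 0.2628 × 100 = 84.40 %

84.40 %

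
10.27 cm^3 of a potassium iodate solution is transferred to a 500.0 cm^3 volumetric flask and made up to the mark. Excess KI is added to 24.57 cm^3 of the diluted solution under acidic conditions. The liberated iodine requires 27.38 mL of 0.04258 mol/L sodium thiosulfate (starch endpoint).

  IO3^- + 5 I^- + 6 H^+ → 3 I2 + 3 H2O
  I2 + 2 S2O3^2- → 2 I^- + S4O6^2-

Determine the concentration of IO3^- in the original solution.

0.3850 mol/L

n(S2O3^2-) = 0.02738 × 0.04258 = 1.166 × 10^-3 mol
n(I2) = n(S2O3^2-)/2 = 5.829 × 10^-4 mol
From the 1:3 ratio, n(IO3^-) in the aliquot = 1/3 × 5.829 × 10^-4 = 1.943 × 10^-4 mol
[IO3^-]_dilute = 1.943 × 10^-4 / 0.02457 = 0.007908 mol/L
[IO3^-]_original = 0.007908 × 500.0/10.27 = 0.3850 mol/L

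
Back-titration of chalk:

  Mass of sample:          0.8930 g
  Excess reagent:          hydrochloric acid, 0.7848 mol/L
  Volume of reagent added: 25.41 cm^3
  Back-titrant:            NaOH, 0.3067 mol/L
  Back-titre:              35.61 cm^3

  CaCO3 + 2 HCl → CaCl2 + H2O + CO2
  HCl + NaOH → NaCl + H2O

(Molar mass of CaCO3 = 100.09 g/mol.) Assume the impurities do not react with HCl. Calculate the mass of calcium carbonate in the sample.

0.4514 g

n(HCl) added = 0.02541 × 0.7848 = 0.01994 mol
n(NaOH) used in back-titration = 0.03561 × 0.3067 = 0.01092 mol
n(HCl) left over = 0.01092 mol (1:1 ratio)
n(HCl) consumed by analyte = 0.01994 − 0.01092 = 9.020 × 10^-3 mol
From the 1:2 ratio, n(CaCO3) = 1/2 × 9.020 × 10^-3 = 4.510 × 10^-3 mol
mass of CaCO3 = 4.510 × 10^-3 × 100.09 = 0.4514 g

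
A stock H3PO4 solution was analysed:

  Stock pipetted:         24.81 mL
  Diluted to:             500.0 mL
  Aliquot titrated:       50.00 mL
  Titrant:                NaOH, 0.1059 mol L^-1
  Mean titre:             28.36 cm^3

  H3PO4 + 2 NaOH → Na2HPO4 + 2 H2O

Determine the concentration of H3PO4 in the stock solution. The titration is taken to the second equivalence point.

0.6053 mol/L

n(NaOH) = 0.02836 × 0.1059 = 3.003 × 10^-3 mol
From the 1:2 ratio, n(H3PO4) in the aliquot = 1/2 × 3.003 × 10^-3 = 1.502 × 10^-3 mol
[H3PO4]_dilute = 1.502 × 10^-3 / 0.05000 = 0.03003 mol/L
Dilution factor = 500.0 / 24.81 = 20.15
[H3PO4]_stock = 0.03003 × 20.15 = 0.6053 mol/L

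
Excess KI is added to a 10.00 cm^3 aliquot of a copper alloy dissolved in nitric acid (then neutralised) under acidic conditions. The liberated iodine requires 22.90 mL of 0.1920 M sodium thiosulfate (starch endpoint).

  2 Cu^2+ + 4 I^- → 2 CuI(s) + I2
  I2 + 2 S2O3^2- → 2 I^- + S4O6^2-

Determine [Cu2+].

n(S2O3^2-) = 0.02290 × 0.1920 = 4.397 × 10^-3 mol
n(I2) = n(S2O3^2-)/2 = 2.198 × 10^-3 mol
From the 2:1 ratio, n(Cu2+) in the aliquot = 2/1 × 2.198 × 10^-3 = 4.397 × 10^-3 mol
[Cu2+] = 4.397 × 10^-3 / 0.01000 = 0.4397 mol/L

0.4397 M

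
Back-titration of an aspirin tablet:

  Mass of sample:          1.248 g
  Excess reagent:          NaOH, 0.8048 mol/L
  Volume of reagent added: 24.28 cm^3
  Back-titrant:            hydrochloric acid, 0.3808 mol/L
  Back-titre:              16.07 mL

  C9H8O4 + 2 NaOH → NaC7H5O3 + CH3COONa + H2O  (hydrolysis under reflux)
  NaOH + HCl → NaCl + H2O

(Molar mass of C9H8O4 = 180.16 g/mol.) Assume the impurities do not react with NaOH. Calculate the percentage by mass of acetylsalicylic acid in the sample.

n(NaOH) added = 0.02428 × 0.8048 = 0.01954 mol
n(HCl) used in back-titration = 0.01607 × 0.3808 = 6.119 × 10^-3 mol
n(NaOH) left over = 6.119 × 10^-3 mol (1:1 ratio)
n(NaOH) consumed by analyte = 0.01954 − 6.119 × 10^-3 = 0.01342 mol
From the 1:2 ratio, n(C9H8O4) = 1/2 × 0.01342 = 6.711 × 10^-3 mol
mass of C9H8O4 = 6.711 × 10^-3 × 180.16 = 1.209 g
% C9H8O4 = 1.209 / 1.248 × 100 = 96.87 %

96.87 %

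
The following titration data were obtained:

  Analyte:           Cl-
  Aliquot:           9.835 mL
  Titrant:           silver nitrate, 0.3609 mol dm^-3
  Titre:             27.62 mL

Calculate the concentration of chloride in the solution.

Ag^+ + Cl^- → AgCl(s)
n(AgNO3) = 0.02762 L × 0.3609 mol/L = 9.968 × 10^-3 mol
n(Cl-) = 9.968 × 10^-3 mol (1:1 mole ratio)
[Cl-] = 9.968 × 10^-3 mol / 0.009835 L = 1.014 mol/L

1.014 mol/L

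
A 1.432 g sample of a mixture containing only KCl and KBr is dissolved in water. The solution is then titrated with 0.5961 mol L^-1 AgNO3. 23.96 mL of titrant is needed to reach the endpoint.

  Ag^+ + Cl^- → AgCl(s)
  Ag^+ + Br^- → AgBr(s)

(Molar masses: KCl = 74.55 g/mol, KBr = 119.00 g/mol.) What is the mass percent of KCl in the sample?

n(AgNO3) = 0.02396 × 0.5961 = 0.01428 mol
Let x = n(KCl), y = n(KBr).
Titrant: 1x + 1y = 0.01428;  mass: 74.55x + 119.00y = 1.432
Solving, x = 6.021 × 10^-3 mol, y = 8.262 × 10^-3 mol
mass of KCl = 6.021 × 10^-3 × 74.55 = 0.4488 g
% KCl = 0.4488 / 1.432 × 100 = 31.34 %

31.34 %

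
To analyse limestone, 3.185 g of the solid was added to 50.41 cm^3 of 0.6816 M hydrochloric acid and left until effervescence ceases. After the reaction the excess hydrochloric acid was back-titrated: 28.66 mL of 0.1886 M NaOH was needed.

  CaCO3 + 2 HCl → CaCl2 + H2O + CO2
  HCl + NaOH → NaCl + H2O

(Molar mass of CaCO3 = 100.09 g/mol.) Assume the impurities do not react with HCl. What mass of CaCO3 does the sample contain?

n(HCl) added = 0.05041 × 0.6816 = 0.03436 mol
n(NaOH) used in back-titration = 0.02866 × 0.1886 = 5.405 × 10^-3 mol
n(HCl) left over = 5.405 × 10^-3 mol (1:1 ratio)
n(HCl) consumed by analyte = 0.03436 − 5.405 × 10^-3 = 0.02895 mol
From the 1:2 ratio, n(CaCO3) = 1/2 × 0.02895 = 0.01448 mol
mass of CaCO3 = 0.01448 × 100.09 = 1.449 g

1.449 g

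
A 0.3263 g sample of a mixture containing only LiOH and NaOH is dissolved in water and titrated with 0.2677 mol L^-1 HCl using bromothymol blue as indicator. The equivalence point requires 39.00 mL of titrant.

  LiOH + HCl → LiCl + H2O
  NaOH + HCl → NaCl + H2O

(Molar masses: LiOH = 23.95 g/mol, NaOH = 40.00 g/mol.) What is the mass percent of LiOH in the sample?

n(HCl) = 0.03900 × 0.2677 = 0.01044 mol
Let x = n(LiOH), y = n(NaOH).
Titrant: 1x + 1y = 0.01044;  mass: 23.95x + 40.00y = 0.3263
Solving, x = 5.689 × 10^-3 mol, y = 4.751 × 10^-3 mol
mass of LiOH = 5.689 × 10^-3 × 23.95 = 0.1363 g
% LiOH = 0.1363 / 0.3263 × 100 = 41.76 %

41.76 %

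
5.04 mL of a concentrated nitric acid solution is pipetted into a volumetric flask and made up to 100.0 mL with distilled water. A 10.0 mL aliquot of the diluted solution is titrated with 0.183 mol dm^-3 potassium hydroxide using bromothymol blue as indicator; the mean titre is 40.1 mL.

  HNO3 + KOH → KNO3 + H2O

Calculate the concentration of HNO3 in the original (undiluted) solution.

14.6 mol/L

n(KOH) = 0.0401 × 0.183 = 7.34 × 10^-3 mol
n(HNO3) in the aliquot = 7.34 × 10^-3 mol (1:1 ratio)
[HNO3]_dilute = 7.34 × 10^-3 / 0.0100 = 0.734 mol/L
Dilution factor = 100.0 / 5.04 = 19.84
[HNO3]_stock = 0.734 × 19.84 = 14.6 mol/L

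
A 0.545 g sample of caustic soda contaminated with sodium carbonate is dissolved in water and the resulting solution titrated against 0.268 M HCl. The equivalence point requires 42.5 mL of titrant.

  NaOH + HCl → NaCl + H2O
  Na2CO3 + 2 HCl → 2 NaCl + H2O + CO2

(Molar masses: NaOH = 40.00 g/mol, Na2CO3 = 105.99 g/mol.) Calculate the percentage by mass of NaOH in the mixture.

33.1 %

n(HCl) = 0.0425 × 0.268 = 0.0114 mol
Let x = n(NaOH), y = n(Na2CO3).
Titrant: 1x + 2y = 0.0114;  mass: 40.00x + 105.99y = 0.545
Solving, x = 4.51 × 10^-3 mol, y = 3.44 × 10^-3 mol
mass of NaOH = 4.51 × 10^-3 × 40.00 = 0.180 g
% NaOH = 0.180 / 0.545 × 100 = 33.1 %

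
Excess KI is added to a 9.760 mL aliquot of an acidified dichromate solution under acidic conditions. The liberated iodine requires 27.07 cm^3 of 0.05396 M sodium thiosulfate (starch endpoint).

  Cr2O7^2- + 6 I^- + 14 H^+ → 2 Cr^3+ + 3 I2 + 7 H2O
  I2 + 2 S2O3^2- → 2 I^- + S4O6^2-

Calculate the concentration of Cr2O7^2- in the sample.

n(S2O3^2-) = 0.02707 × 0.05396 = 1.461 × 10^-3 mol
n(I2) = n(S2O3^2-)/2 = 7.303 × 10^-4 mol
From the 1:3 ratio, n(Cr2O7^2-) in the aliquot = 1/3 × 7.303 × 10^-4 = 2.434 × 10^-4 mol
[Cr2O7^2-] = 2.434 × 10^-4 / 0.009760 = 0.02494 mol/L

0.02494 M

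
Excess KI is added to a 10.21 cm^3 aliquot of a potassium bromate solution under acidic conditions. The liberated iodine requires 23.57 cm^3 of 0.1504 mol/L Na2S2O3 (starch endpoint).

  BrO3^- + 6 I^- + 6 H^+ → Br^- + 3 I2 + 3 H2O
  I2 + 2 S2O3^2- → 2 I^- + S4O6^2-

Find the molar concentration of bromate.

n(S2O3^2-) = 0.02357 × 0.1504 = 3.545 × 10^-3 mol
n(I2) = n(S2O3^2-)/2 = 1.772 × 10^-3 mol
From the 1:3 ratio, n(BrO3^-) in the aliquot = 1/3 × 1.772 × 10^-3 = 5.908 × 10^-4 mol
[BrO3^-] = 5.908 × 10^-4 / 0.01021 = 0.05787 mol/L

0.05787 mol/L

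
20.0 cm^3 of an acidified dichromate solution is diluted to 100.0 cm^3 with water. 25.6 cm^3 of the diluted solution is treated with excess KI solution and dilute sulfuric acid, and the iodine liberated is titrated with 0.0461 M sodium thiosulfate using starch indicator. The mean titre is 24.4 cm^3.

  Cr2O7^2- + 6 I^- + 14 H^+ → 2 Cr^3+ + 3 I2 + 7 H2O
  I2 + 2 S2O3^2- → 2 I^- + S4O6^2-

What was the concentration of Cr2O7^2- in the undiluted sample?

0.0366 M

n(S2O3^2-) = 0.0244 × 0.0461 = 1.12 × 10^-3 mol
n(I2) = n(S2O3^2-)/2 = 5.62 × 10^-4 mol
From the 1:3 ratio, n(Cr2O7^2-) in the aliquot = 1/3 × 5.62 × 10^-4 = 1.87 × 10^-4 mol
[Cr2O7^2-]_dilute = 1.87 × 10^-4 / 0.0256 = 0.00732 mol/L
[Cr2O7^2-]_original = 0.00732 × 100.0/20.0 = 0.0366 mol/L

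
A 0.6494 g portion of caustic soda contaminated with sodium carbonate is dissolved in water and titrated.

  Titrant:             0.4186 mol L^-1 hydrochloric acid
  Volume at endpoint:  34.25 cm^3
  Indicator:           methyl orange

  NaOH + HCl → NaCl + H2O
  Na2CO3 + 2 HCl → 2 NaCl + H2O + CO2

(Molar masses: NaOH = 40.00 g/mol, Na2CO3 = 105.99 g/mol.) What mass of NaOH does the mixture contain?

0.3398 g

n(HCl) = 0.03425 × 0.4186 = 0.01434 mol
Let x = n(NaOH), y = n(Na2CO3).
Titrant: 1x + 2y = 0.01434;  mass: 40.00x + 105.99y = 0.6494
Solving, x = 8.495 × 10^-3 mol, y = 2.921 × 10^-3 mol
mass of NaOH = 8.495 × 10^-3 × 40.00 = 0.3398 g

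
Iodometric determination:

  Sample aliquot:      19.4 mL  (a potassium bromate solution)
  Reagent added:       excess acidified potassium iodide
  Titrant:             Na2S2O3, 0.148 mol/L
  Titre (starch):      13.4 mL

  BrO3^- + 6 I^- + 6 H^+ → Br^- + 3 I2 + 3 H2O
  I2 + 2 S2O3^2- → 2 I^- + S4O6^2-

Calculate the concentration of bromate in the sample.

0.0170 mol/L

n(S2O3^2-) = 0.0134 × 0.148 = 1.98 × 10^-3 mol
n(I2) = n(S2O3^2-)/2 = 9.92 × 10^-4 mol
From the 1:3 ratio, n(BrO3^-) in the aliquot = 1/3 × 9.92 × 10^-4 = 3.31 × 10^-4 mol
[BrO3^-] = 3.31 × 10^-4 / 0.0194 = 0.0170 mol/L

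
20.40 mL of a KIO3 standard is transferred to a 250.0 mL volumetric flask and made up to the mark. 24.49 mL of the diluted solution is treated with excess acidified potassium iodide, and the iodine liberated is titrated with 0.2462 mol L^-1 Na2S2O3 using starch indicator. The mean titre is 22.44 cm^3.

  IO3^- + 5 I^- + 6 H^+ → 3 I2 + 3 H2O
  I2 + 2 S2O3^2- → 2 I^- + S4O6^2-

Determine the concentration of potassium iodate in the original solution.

n(S2O3^2-) = 0.02244 × 0.2462 = 5.525 × 10^-3 mol
n(I2) = n(S2O3^2-)/2 = 2.762 × 10^-3 mol
From the 1:3 ratio, n(IO3^-) in the aliquot = 1/3 × 2.762 × 10^-3 = 9.208 × 10^-4 mol
[IO3^-]_dilute = 9.208 × 10^-4 / 0.02449 = 0.03760 mol/L
[IO3^-]_original = 0.03760 × 250.0/20.40 = 0.4608 mol/L

0.4608 mol/L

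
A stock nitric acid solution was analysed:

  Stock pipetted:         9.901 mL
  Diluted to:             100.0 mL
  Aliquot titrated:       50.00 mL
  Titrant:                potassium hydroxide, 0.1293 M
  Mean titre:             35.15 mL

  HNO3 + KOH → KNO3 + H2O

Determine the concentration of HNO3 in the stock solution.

n(KOH) = 0.03515 × 0.1293 = 4.545 × 10^-3 mol
n(HNO3) in the aliquot = 4.545 × 10^-3 mol (1:1 ratio)
[HNO3]_dilute = 4.545 × 10^-3 / 0.05000 = 0.09090 mol/L
Dilution factor = 100.0 / 9.901 = 10.10
[HNO3]_stock = 0.09090 × 10.10 = 0.9181 mol/L

0.9181 M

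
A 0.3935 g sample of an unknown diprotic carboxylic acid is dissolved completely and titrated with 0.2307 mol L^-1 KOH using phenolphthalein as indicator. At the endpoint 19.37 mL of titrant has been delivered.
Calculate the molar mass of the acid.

n(KOH) = 0.01937 L × 0.2307 mol/L = 4.469 × 10^-3 mol
From the 1:2 ratio, n(H2A) = 1/2 × 4.469 × 10^-3 = 2.234 × 10^-3 mol
M = m / n = 0.3935 g / 2.234 × 10^-3 mol = 176.1 g/mol

176.1 g/mol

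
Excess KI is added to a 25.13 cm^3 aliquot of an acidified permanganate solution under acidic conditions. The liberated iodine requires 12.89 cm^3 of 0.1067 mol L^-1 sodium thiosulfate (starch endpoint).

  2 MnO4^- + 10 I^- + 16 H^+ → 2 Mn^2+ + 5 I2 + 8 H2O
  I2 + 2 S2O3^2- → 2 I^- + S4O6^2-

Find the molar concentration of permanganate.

n(S2O3^2-) = 0.01289 × 0.1067 = 1.375 × 10^-3 mol
n(I2) = n(S2O3^2-)/2 = 6.877 × 10^-4 mol
From the 2:5 ratio, n(MnO4^-) in the aliquot = 2/5 × 6.877 × 10^-4 = 2.751 × 10^-4 mol
[MnO4^-] = 2.751 × 10^-4 / 0.02513 = 0.01095 mol/L

0.01095 mol/L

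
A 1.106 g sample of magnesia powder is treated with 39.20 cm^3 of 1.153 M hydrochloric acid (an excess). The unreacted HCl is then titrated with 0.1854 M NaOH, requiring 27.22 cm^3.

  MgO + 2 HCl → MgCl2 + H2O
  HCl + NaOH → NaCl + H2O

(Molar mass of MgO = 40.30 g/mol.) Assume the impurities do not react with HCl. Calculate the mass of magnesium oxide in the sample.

n(HCl) added = 0.03920 × 1.153 = 0.04520 mol
n(NaOH) used in back-titration = 0.02722 × 0.1854 = 5.047 × 10^-3 mol
n(HCl) left over = 5.047 × 10^-3 mol (1:1 ratio)
n(HCl) consumed by analyte = 0.04520 − 5.047 × 10^-3 = 0.04015 mol
From the 1:2 ratio, n(MgO) = 1/2 × 0.04015 = 0.02008 mol
mass of MgO = 0.02008 × 40.30 = 0.8090 g

0.8090 g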